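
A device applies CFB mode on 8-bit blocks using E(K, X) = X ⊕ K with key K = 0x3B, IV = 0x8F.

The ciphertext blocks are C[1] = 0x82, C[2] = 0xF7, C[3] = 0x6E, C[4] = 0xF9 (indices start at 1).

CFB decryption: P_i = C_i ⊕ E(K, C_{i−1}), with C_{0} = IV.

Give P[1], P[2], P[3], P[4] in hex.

P[1] = 0x36, P[2] = 0x4E, P[3] = 0xA2, P[4] = 0xAC

P[1]: E(K, 0x8F) = 0xB4; 0x82 ⊕ 0xB4 = 0x36.
P[2]: E(K, 0x82) = 0xB9; 0xF7 ⊕ 0xB9 = 0x4E.
P[3]: E(K, 0xF7) = 0xCC; 0x6E ⊕ 0xCC = 0xA2.
P[4]: E(K, 0x6E) = 0x55; 0xF9 ⊕ 0x55 = 0xAC.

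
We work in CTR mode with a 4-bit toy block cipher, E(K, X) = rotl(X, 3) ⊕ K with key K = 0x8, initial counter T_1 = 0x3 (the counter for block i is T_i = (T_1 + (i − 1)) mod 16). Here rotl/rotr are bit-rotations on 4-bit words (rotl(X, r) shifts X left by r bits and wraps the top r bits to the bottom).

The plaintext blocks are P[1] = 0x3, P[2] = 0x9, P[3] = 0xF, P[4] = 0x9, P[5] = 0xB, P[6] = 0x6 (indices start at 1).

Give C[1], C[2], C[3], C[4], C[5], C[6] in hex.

CTR encryption: S_i = E(K, T_i) where T_i is the counter for block i; C_i = P_i ⊕ S_i.
C[1]: T = 0x3, S = E(K, T) = 0x1; 0x3 ⊕ 0x1 = 0x2.
C[2]: T = 0x4, S = E(K, T) = 0xA; 0x9 ⊕ 0xA = 0x3.
C[3]: T = 0x5, S = E(K, T) = 0x2; 0xF ⊕ 0x2 = 0xD.
C[4]: T = 0x6, S = E(K, T) = 0xB; 0x9 ⊕ 0xB = 0x2.
C[5]: T = 0x7, S = E(K, T) = 0x3; 0xB ⊕ 0x3 = 0x8.
C[6]: T = 0x8, S = E(K, T) = 0xC; 0x6 ⊕ 0xC = 0xA.

C[1] = 0x2, C[2] = 0x3, C[3] = 0xD, C[4] = 0x2, C[5] = 0x8, C[6] = 0xA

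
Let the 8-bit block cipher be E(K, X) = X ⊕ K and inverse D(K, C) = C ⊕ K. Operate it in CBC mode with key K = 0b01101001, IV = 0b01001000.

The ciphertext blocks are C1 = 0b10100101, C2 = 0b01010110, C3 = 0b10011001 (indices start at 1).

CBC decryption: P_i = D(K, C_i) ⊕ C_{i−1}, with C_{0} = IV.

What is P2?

P2: D(K, 0b01010110) = 0b00111111; 0b00111111 ⊕ 0b10100101 = 0b10011010.

P2 = 0b10011010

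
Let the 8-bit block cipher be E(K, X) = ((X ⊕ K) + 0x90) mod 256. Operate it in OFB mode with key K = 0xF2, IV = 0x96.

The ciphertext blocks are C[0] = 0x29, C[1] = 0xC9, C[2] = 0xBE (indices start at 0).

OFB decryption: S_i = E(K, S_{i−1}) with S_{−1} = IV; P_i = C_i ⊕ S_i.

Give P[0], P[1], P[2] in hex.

P[0] = 0xDD, P[1] = 0x5F, P[2] = 0x4A

P[0]: S = E(K, 0x96) = 0xF4; 0x29 ⊕ 0xF4 = 0xDD.
P[1]: S = E(K, 0xF4) = 0x96; 0xC9 ⊕ 0x96 = 0x5F.
P[2]: S = E(K, 0x96) = 0xF4; 0xBE ⊕ 0xF4 = 0x4A.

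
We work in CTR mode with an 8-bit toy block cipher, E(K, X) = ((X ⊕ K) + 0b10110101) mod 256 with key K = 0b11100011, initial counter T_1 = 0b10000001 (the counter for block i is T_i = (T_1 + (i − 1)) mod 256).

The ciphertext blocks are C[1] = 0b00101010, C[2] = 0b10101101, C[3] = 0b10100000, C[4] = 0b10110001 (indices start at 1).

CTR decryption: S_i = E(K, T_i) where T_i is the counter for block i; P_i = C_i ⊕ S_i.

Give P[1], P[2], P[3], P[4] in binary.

P[1]: T = 0b10000001, S = E(K, T) = 0b00010111; 0b00101010 ⊕ 0b00010111 = 0b00111101.
P[2]: T = 0b10000010, S = E(K, T) = 0b00010110; 0b10101101 ⊕ 0b00010110 = 0b10111011.
P[3]: T = 0b10000011, S = E(K, T) = 0b00010101; 0b10100000 ⊕ 0b00010101 = 0b10110101.
P[4]: T = 0b10000100, S = E(K, T) = 0b00011100; 0b10110001 ⊕ 0b00011100 = 0b10101101.

P[1] = 0b00111101, P[2] = 0b10111011, P[3] = 0b10110101, P[4] = 0b10101101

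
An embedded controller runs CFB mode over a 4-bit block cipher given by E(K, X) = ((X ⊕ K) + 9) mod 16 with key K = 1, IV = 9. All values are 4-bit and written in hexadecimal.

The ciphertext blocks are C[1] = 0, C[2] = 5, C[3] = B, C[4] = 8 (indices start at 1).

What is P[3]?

CFB decryption: P_i = C_i ⊕ E(K, C_{i−1}), with C_{0} = IV.
P[3]: E(K, 5) = D; B ⊕ D = 6.

P[3] = 6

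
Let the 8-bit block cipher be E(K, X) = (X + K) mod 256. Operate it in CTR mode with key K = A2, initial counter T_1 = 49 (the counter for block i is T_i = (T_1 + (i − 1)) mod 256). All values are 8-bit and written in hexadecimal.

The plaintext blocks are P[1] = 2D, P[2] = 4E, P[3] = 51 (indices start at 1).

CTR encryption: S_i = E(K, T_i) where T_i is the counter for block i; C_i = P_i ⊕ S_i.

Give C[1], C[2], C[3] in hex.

C[1] = C6, C[2] = A2, C[3] = BC

C[1]: T = 49, S = E(K, T) = EB; 2D ⊕ EB = C6.
C[2]: T = 4A, S = E(K, T) = EC; 4E ⊕ EC = A2.
C[3]: T = 4B, S = E(K, T) = ED; 51 ⊕ ED = BC.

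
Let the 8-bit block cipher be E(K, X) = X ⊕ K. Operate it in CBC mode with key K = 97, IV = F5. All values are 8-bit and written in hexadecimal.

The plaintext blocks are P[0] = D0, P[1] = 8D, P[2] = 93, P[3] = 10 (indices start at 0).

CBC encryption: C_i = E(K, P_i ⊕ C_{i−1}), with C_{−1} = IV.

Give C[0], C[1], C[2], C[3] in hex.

C[0] = B2, C[1] = A8, C[2] = AC, C[3] = 2B

C[0]: P[0] ⊕ F5 = 25; E(K, 25) = B2.
C[1]: P[1] ⊕ B2 = 3F; E(K, 3F) = A8.
C[2]: P[2] ⊕ A8 = 3B; E(K, 3B) = AC.
C[3]: P[3] ⊕ AC = BC; E(K, BC) = 2B.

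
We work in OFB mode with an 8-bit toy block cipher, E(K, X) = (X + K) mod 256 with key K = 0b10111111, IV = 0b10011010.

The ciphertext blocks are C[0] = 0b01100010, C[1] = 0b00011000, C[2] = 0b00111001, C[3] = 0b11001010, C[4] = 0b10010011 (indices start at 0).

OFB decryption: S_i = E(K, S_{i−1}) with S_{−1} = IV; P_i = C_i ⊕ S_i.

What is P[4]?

P[0]: S = E(K, 0b10011010) = 0b01011001; 0b01100010 ⊕ 0b01011001 = 0b00111011.
P[1]: S = E(K, 0b01011001) = 0b00011000; 0b00011000 ⊕ 0b00011000 = 0b00000000.
P[2]: S = E(K, 0b00011000) = 0b11010111; 0b00111001 ⊕ 0b11010111 = 0b11101110.
P[3]: S = E(K, 0b11010111) = 0b10010110; 0b11001010 ⊕ 0b10010110 = 0b01011100.
P[4]: S = E(K, 0b10010110) = 0b01010101; 0b10010011 ⊕ 0b01010101 = 0b11000110.

P[4] = 0b11000110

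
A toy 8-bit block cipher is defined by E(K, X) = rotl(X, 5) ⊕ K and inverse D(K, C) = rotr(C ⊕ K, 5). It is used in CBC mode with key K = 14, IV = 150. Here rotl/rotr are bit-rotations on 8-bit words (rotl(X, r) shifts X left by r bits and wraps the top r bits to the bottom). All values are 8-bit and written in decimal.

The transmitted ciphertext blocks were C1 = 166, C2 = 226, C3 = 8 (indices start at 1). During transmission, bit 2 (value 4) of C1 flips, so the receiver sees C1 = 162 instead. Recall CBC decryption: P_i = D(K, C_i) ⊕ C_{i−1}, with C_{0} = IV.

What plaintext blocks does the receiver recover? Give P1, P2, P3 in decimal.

Only C1 changed, to 162. In CBC, a change in C_i garbles P_i and flips the same bit in P_{i+1}. Decrypting the received ciphertext:
P1: D(K, 162) = 101; 101 ⊕ 150 = 243.
P2: D(K, 226) = 103; 103 ⊕ 162 = 197.
P3: D(K, 8) = 48; 48 ⊕ 226 = 210.
Blocks that differ from the original plaintext: P1, P2.

P1 = 243, P2 = 197, P3 = 210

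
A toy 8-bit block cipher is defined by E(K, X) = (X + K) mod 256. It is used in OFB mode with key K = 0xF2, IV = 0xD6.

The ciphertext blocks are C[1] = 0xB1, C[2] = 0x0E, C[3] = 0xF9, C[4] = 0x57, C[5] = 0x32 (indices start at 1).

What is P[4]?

P[4] = 0xC9

OFB decryption: S_i = E(K, S_{i−1}) with S_{0} = IV; P_i = C_i ⊕ S_i.
P[1]: S = E(K, 0xD6) = 0xC8; 0xB1 ⊕ 0xC8 = 0x79.
P[2]: S = E(K, 0xC8) = 0xBA; 0x0E ⊕ 0xBA = 0xB4.
P[3]: S = E(K, 0xBA) = 0xAC; 0xF9 ⊕ 0xAC = 0x55.
P[4]: S = E(K, 0xAC) = 0x9E; 0x57 ⊕ 0x9E = 0xC9.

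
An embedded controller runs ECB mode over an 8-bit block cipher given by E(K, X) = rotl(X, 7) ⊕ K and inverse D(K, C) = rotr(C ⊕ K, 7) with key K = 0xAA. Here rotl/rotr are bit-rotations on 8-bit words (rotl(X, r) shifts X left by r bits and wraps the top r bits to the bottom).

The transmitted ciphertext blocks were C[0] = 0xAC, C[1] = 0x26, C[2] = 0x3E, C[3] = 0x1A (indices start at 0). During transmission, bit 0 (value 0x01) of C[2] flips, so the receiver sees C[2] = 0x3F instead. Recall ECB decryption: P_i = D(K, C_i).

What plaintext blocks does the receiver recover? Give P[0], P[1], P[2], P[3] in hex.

Only C[2] changed, to 0x3F. In ECB, a change in C_i affects only P_i. Decrypting the received ciphertext:
P[0]: D(K, 0xAC) = 0x0C.
P[1]: D(K, 0x26) = 0x19.
P[2]: D(K, 0x3F) = 0x2B.
P[3]: D(K, 0x1A) = 0x61.
Blocks that differ from the original plaintext: P[2].

P[0] = 0x0C, P[1] = 0x19, P[2] = 0x2B, P[3] = 0x61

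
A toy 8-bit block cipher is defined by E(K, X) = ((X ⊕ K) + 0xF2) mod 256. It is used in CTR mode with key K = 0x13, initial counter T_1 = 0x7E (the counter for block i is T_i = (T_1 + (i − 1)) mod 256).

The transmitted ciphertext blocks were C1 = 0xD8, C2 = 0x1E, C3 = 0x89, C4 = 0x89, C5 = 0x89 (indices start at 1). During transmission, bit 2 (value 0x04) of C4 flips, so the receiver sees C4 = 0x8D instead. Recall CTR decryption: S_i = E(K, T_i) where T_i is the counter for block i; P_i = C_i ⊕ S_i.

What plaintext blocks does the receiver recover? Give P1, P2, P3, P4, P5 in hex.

Only C4 changed, to 0x8D. In CTR, a change in C_i flips the same bit in P_i only; the keystream is unaffected. Decrypting the received ciphertext:
P1: T = 0x7E, S = E(K, T) = 0x5F; 0xD8 ⊕ 0x5F = 0x87.
P2: T = 0x7F, S = E(K, T) = 0x5E; 0x1E ⊕ 0x5E = 0x40.
P3: T = 0x80, S = E(K, T) = 0x85; 0x89 ⊕ 0x85 = 0x0C.
P4: T = 0x81, S = E(K, T) = 0x84; 0x8D ⊕ 0x84 = 0x09.
P5: T = 0x82, S = E(K, T) = 0x83; 0x89 ⊕ 0x83 = 0x0A.
Blocks that differ from the original plaintext: P4.

P1 = 0x87, P2 = 0x40, P3 = 0x0C, P4 = 0x09, P5 = 0x0A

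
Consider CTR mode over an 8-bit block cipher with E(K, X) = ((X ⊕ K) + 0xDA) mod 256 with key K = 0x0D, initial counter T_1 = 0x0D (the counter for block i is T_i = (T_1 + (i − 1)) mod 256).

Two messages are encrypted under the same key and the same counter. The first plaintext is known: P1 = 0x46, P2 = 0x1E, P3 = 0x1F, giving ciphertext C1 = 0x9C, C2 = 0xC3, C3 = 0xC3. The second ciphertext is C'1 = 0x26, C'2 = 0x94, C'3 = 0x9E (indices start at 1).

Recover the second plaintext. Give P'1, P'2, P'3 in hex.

In CTR with a reused counter, both messages share the same keystream S_i, so C_i ⊕ C'_i = P_i ⊕ P'_i and thus P'_i = P_i ⊕ C_i ⊕ C'_i.
P'1: 0x46 ⊕ 0x9C ⊕ 0x26 = 0xFC.
P'2: 0x1E ⊕ 0xC3 ⊕ 0x94 = 0x49.
P'3: 0x1F ⊕ 0xC3 ⊕ 0x9E = 0x42.

P'1 = 0xFC, P'2 = 0x49, P'3 = 0x42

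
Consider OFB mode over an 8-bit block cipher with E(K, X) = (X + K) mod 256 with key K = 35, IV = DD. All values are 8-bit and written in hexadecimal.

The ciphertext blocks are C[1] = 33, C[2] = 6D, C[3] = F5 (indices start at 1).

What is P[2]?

OFB decryption: S_i = E(K, S_{i−1}) with S_{0} = IV; P_i = C_i ⊕ S_i.
P[1]: S = E(K, DD) = 12; 33 ⊕ 12 = 21.
P[2]: S = E(K, 12) = 47; 6D ⊕ 47 = 2A.

P[2] = 2A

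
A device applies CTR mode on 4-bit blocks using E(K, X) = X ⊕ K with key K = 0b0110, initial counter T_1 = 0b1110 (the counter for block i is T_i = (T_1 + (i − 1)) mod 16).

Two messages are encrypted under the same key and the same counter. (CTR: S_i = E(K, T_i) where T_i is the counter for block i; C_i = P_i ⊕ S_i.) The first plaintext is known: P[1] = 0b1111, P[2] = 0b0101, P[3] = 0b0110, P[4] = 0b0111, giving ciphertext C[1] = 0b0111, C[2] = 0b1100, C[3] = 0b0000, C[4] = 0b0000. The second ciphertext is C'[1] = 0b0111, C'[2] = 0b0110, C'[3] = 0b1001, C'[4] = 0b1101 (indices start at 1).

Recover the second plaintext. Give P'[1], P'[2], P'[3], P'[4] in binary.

In CTR with a reused counter, both messages share the same keystream S_i, so C_i ⊕ C'_i = P_i ⊕ P'_i and thus P'_i = P_i ⊕ C_i ⊕ C'_i.
P'[1]: 0b1111 ⊕ 0b0111 ⊕ 0b0111 = 0b1111.
P'[2]: 0b0101 ⊕ 0b1100 ⊕ 0b0110 = 0b1111.
P'[3]: 0b0110 ⊕ 0b0000 ⊕ 0b1001 = 0b1111.
P'[4]: 0b0111 ⊕ 0b0000 ⊕ 0b1101 = 0b1010.

P'[1] = 0b1111, P'[2] = 0b1111, P'[3] = 0b1111, P'[4] = 0b1010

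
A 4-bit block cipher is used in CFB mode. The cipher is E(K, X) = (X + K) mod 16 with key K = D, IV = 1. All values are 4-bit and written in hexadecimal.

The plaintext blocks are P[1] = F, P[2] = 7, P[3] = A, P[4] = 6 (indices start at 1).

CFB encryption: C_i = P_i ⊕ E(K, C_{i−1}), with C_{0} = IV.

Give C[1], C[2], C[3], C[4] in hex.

C[1] = 1, C[2] = 9, C[3] = C, C[4] = F

C[1]: E(K, 1) = E; F ⊕ E = 1.
C[2]: E(K, 1) = E; 7 ⊕ E = 9.
C[3]: E(K, 9) = 6; A ⊕ 6 = C.
C[4]: E(K, C) = 9; 6 ⊕ 9 = F.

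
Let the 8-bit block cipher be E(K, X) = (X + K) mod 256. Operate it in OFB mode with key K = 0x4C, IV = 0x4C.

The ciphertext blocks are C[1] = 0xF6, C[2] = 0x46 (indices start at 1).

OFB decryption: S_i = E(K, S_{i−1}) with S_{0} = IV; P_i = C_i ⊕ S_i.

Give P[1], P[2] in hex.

P[1] = 0x6E, P[2] = 0xA2

P[1]: S = E(K, 0x4C) = 0x98; 0xF6 ⊕ 0x98 = 0x6E.
P[2]: S = E(K, 0x98) = 0xE4; 0x46 ⊕ 0xE4 = 0xA2.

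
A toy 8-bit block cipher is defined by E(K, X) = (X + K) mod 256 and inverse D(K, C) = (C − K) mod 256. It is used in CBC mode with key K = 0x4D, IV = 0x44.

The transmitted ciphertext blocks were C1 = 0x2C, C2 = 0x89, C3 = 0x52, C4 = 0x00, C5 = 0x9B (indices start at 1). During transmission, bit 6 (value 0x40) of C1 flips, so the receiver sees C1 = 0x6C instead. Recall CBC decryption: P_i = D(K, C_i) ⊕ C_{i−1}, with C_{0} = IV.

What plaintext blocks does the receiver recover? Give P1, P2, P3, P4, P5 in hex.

P1 = 0x5B, P2 = 0x50, P3 = 0x8C, P4 = 0xE1, P5 = 0x4E

Only C1 changed, to 0x6C. In CBC, a change in C_i garbles P_i and flips the same bit in P_{i+1}. Decrypting the received ciphertext:
P1: D(K, 0x6C) = 0x1F; 0x1F ⊕ 0x44 = 0x5B.
P2: D(K, 0x89) = 0x3C; 0x3C ⊕ 0x6C = 0x50.
P3: D(K, 0x52) = 0x05; 0x05 ⊕ 0x89 = 0x8C.
P4: D(K, 0x00) = 0xB3; 0xB3 ⊕ 0x52 = 0xE1.
P5: D(K, 0x9B) = 0x4E; 0x4E ⊕ 0x00 = 0x4E.
Blocks that differ from the original plaintext: P1, P2.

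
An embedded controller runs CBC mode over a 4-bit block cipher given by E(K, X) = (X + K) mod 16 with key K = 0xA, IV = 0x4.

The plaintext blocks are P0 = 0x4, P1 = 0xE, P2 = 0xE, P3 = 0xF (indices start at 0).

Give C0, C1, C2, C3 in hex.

C0 = 0xA, C1 = 0xE, C2 = 0xA, C3 = 0xF

CBC encryption: C_i = E(K, P_i ⊕ C_{i−1}), with C_{−1} = IV.
C0: P0 ⊕ 0x4 = 0x0; E(K, 0x0) = 0xA.
C1: P1 ⊕ 0xA = 0x4; E(K, 0x4) = 0xE.
C2: P2 ⊕ 0xE = 0x0; E(K, 0x0) = 0xA.
C3: P3 ⊕ 0xA = 0x5; E(K, 0x5) = 0xF.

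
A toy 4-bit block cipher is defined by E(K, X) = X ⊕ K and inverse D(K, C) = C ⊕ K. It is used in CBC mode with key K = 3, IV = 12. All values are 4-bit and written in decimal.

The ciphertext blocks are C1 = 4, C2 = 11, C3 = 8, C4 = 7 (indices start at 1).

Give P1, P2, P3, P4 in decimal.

CBC decryption: P_i = D(K, C_i) ⊕ C_{i−1}, with C_{0} = IV.
P1: D(K, 4) = 7; 7 ⊕ 12 = 11.
P2: D(K, 11) = 8; 8 ⊕ 4 = 12.
P3: D(K, 8) = 11; 11 ⊕ 11 = 0.
P4: D(K, 7) = 4; 4 ⊕ 8 = 12.

P1 = 11, P2 = 12, P3 = 0, P4 = 12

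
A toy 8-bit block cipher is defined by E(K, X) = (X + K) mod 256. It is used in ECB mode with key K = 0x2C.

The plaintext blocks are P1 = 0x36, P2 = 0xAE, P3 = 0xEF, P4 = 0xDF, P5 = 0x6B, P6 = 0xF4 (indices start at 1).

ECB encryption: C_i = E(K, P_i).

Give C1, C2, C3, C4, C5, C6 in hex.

C1 = 0x62, C2 = 0xDA, C3 = 0x1B, C4 = 0x0B, C5 = 0x97, C6 = 0x20

C1: E(K, 0x36) = 0x62.
C2: E(K, 0xAE) = 0xDA.
C3: E(K, 0xEF) = 0x1B.
C4: E(K, 0xDF) = 0x0B.
C5: E(K, 0x6B) = 0x97.
C6: E(K, 0xF4) = 0x20.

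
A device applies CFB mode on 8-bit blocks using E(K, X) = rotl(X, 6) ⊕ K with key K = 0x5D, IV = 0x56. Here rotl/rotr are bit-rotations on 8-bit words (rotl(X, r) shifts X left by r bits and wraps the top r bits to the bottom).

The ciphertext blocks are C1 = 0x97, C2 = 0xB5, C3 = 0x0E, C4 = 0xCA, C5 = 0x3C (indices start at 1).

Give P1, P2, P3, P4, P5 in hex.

P1 = 0x5F, P2 = 0x0D, P3 = 0x3E, P4 = 0x14, P5 = 0xD3

CFB decryption: P_i = C_i ⊕ E(K, C_{i−1}), with C_{0} = IV.
P1: E(K, 0x56) = 0xC8; 0x97 ⊕ 0xC8 = 0x5F.
P2: E(K, 0x97) = 0xB8; 0xB5 ⊕ 0xB8 = 0x0D.
P3: E(K, 0xB5) = 0x30; 0x0E ⊕ 0x30 = 0x3E.
P4: E(K, 0x0E) = 0xDE; 0xCA ⊕ 0xDE = 0x14.
P5: E(K, 0xCA) = 0xEF; 0x3C ⊕ 0xEF = 0xD3.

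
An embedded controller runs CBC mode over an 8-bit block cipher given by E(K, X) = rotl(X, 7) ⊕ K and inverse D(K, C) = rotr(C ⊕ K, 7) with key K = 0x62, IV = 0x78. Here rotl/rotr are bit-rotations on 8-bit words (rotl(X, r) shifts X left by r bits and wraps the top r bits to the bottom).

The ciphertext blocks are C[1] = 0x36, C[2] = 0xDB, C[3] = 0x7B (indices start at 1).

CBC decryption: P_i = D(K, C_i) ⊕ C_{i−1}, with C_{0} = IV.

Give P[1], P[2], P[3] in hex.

P[1] = 0xD0, P[2] = 0x45, P[3] = 0xE9

P[1]: D(K, 0x36) = 0xA8; 0xA8 ⊕ 0x78 = 0xD0.
P[2]: D(K, 0xDB) = 0x73; 0x73 ⊕ 0x36 = 0x45.
P[3]: D(K, 0x7B) = 0x32; 0x32 ⊕ 0xDB = 0xE9.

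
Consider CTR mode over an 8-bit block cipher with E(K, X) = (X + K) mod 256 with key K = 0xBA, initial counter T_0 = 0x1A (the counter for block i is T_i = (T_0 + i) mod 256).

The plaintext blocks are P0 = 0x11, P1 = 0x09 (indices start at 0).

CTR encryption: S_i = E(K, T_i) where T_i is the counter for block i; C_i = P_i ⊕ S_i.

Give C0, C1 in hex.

C0 = 0xC5, C1 = 0xDC

C0: T = 0x1A, S = E(K, T) = 0xD4; 0x11 ⊕ 0xD4 = 0xC5.
C1: T = 0x1B, S = E(K, T) = 0xD5; 0x09 ⊕ 0xD5 = 0xDC.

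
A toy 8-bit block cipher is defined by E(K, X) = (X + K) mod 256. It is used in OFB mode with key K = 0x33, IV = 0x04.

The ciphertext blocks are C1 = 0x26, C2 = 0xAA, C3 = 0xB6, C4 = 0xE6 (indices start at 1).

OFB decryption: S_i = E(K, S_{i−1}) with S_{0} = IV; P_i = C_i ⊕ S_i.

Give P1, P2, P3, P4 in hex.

P1 = 0x11, P2 = 0xC0, P3 = 0x2B, P4 = 0x36

P1: S = E(K, 0x04) = 0x37; 0x26 ⊕ 0x37 = 0x11.
P2: S = E(K, 0x37) = 0x6A; 0xAA ⊕ 0x6A = 0xC0.
P3: S = E(K, 0x6A) = 0x9D; 0xB6 ⊕ 0x9D = 0x2B.
P4: S = E(K, 0x9D) = 0xD0; 0xE6 ⊕ 0xD0 = 0x36.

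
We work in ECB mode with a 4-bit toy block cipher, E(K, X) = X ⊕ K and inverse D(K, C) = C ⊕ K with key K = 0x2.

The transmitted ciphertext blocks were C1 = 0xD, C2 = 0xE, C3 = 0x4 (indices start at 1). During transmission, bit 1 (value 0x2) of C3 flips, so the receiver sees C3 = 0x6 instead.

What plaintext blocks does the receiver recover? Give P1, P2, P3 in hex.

ECB decryption: P_i = D(K, C_i).
Only C3 changed, to 0x6. In ECB, a change in C_i affects only P_i. Decrypting the received ciphertext:
P1: D(K, 0xD) = 0xF.
P2: D(K, 0xE) = 0xC.
P3: D(K, 0x6) = 0x4.
Blocks that differ from the original plaintext: P3.

P1 = 0xF, P2 = 0xC, P3 = 0x4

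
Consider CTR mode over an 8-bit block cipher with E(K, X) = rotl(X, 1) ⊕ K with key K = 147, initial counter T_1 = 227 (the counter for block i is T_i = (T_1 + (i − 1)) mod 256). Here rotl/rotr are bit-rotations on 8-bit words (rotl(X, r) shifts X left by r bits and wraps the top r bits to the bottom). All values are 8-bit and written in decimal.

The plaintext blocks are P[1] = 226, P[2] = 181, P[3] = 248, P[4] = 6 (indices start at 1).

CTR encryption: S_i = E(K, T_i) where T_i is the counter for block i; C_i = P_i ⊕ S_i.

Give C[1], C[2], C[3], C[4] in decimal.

C[1] = 182, C[2] = 239, C[3] = 160, C[4] = 88

C[1]: T = 227, S = E(K, T) = 84; 226 ⊕ 84 = 182.
C[2]: T = 228, S = E(K, T) = 90; 181 ⊕ 90 = 239.
C[3]: T = 229, S = E(K, T) = 88; 248 ⊕ 88 = 160.
C[4]: T = 230, S = E(K, T) = 94; 6 ⊕ 94 = 88.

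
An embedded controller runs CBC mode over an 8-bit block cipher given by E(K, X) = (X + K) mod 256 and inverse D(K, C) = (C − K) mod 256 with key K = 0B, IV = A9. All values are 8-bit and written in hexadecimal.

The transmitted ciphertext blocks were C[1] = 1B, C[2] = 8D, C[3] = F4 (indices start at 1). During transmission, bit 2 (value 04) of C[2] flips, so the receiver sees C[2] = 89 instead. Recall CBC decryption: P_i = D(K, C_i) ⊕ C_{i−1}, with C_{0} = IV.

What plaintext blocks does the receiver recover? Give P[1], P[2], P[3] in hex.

Only C[2] changed, to 89. In CBC, a change in C_i garbles P_i and flips the same bit in P_{i+1}. Decrypting the received ciphertext:
P[1]: D(K, 1B) = 10; 10 ⊕ A9 = B9.
P[2]: D(K, 89) = 7E; 7E ⊕ 1B = 65.
P[3]: D(K, F4) = E9; E9 ⊕ 89 = 60.
Blocks that differ from the original plaintext: P[2], P[3].

P[1] = B9, P[2] = 65, P[3] = 60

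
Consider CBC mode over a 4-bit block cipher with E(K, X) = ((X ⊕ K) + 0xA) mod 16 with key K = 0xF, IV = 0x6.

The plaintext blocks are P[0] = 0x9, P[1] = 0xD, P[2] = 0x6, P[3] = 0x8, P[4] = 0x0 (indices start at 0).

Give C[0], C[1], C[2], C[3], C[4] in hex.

C[0] = 0xA, C[1] = 0x2, C[2] = 0x5, C[3] = 0xC, C[4] = 0xD

CBC encryption: C_i = E(K, P_i ⊕ C_{i−1}), with C_{−1} = IV.
C[0]: P[0] ⊕ 0x6 = 0xF; E(K, 0xF) = 0xA.
C[1]: P[1] ⊕ 0xA = 0x7; E(K, 0x7) = 0x2.
C[2]: P[2] ⊕ 0x2 = 0x4; E(K, 0x4) = 0x5.
C[3]: P[3] ⊕ 0x5 = 0xD; E(K, 0xD) = 0xC.
C[4]: P[4] ⊕ 0xC = 0xC; E(K, 0xC) = 0xD.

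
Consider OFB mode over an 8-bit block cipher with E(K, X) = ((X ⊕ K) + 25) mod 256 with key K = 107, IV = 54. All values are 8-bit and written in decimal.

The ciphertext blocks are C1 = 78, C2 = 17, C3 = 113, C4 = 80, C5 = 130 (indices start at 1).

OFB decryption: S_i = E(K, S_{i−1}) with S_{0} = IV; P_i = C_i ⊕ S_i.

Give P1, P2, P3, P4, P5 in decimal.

P1: S = E(K, 54) = 118; 78 ⊕ 118 = 56.
P2: S = E(K, 118) = 54; 17 ⊕ 54 = 39.
P3: S = E(K, 54) = 118; 113 ⊕ 118 = 7.
P4: S = E(K, 118) = 54; 80 ⊕ 54 = 102.
P5: S = E(K, 54) = 118; 130 ⊕ 118 = 244.

P1 = 56, P2 = 39, P3 = 7, P4 = 102, P5 = 244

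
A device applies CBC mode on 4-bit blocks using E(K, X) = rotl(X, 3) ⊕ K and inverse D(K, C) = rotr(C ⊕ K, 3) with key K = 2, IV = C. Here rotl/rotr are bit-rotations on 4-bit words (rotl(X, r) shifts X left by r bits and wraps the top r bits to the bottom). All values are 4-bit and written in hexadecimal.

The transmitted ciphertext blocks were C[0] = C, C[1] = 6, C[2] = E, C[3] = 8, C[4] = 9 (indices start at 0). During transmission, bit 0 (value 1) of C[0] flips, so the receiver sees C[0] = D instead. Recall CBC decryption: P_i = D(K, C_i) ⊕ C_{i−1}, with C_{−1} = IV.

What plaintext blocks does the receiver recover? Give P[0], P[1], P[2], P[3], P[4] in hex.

Only C[0] changed, to D. In CBC, a change in C_i garbles P_i and flips the same bit in P_{i+1}. Decrypting the received ciphertext:
P[0]: D(K, D) = F; F ⊕ C = 3.
P[1]: D(K, 6) = 8; 8 ⊕ D = 5.
P[2]: D(K, E) = 9; 9 ⊕ 6 = F.
P[3]: D(K, 8) = 5; 5 ⊕ E = B.
P[4]: D(K, 9) = 7; 7 ⊕ 8 = F.
Blocks that differ from the original plaintext: P[0], P[1].

P[0] = 3, P[1] = 5, P[2] = F, P[3] = B, P[4] = F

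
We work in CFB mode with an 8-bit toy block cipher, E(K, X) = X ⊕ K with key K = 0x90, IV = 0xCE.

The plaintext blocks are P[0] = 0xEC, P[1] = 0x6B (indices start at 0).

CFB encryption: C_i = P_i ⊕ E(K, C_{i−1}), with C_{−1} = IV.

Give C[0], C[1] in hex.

C[0] = 0xB2, C[1] = 0x49

C[0]: E(K, 0xCE) = 0x5E; 0xEC ⊕ 0x5E = 0xB2.
C[1]: E(K, 0xB2) = 0x22; 0x6B ⊕ 0x22 = 0x49.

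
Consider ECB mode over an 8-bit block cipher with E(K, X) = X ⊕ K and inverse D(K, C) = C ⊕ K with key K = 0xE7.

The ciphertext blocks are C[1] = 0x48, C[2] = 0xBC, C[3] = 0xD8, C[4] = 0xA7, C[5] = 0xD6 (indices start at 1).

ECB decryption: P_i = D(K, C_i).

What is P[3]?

P[3] = 0x3F

P[3]: D(K, 0xD8) = 0x3F.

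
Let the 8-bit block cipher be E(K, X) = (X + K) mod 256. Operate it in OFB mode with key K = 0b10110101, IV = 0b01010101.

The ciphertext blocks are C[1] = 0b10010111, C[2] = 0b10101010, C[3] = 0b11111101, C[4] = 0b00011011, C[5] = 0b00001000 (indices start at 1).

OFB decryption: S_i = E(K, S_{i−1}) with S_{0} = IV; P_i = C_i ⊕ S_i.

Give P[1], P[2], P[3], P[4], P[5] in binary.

P[1]: S = E(K, 0b01010101) = 0b00001010; 0b10010111 ⊕ 0b00001010 = 0b10011101.
P[2]: S = E(K, 0b00001010) = 0b10111111; 0b10101010 ⊕ 0b10111111 = 0b00010101.
P[3]: S = E(K, 0b10111111) = 0b01110100; 0b11111101 ⊕ 0b01110100 = 0b10001001.
P[4]: S = E(K, 0b01110100) = 0b00101001; 0b00011011 ⊕ 0b00101001 = 0b00110010.
P[5]: S = E(K, 0b00101001) = 0b11011110; 0b00001000 ⊕ 0b11011110 = 0b11010110.

P[1] = 0b10011101, P[2] = 0b00010101, P[3] = 0b10001001, P[4] = 0b00110010, P[5] = 0b11010110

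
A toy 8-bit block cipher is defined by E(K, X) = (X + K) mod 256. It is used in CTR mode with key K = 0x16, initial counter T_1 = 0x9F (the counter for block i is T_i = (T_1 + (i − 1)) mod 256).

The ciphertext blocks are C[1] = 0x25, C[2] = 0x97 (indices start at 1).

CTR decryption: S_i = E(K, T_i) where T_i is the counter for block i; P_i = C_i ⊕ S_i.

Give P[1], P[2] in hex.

P[1]: T = 0x9F, S = E(K, T) = 0xB5; 0x25 ⊕ 0xB5 = 0x90.
P[2]: T = 0xA0, S = E(K, T) = 0xB6; 0x97 ⊕ 0xB6 = 0x21.

P[1] = 0x90, P[2] = 0x21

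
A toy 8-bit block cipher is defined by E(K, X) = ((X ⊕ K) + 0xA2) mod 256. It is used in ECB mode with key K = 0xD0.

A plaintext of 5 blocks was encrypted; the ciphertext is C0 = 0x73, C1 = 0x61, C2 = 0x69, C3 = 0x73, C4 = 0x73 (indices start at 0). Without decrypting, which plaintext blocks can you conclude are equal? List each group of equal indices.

P0 = P3 = P4

ECB encrypts each block independently with the same key, so equal ciphertext blocks imply equal plaintext blocks.
C0 = C3 = C4 = 0x73, so P0 = P3 = P4.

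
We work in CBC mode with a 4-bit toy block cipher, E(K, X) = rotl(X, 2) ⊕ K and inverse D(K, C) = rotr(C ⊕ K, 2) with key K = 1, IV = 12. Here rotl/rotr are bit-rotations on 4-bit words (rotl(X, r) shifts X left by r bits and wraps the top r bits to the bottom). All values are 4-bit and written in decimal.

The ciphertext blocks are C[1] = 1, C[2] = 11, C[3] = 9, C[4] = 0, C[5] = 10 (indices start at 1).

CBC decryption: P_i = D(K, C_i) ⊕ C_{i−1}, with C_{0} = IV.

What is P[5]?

P[5]: D(K, 10) = 14; 14 ⊕ 0 = 14.

P[5] = 14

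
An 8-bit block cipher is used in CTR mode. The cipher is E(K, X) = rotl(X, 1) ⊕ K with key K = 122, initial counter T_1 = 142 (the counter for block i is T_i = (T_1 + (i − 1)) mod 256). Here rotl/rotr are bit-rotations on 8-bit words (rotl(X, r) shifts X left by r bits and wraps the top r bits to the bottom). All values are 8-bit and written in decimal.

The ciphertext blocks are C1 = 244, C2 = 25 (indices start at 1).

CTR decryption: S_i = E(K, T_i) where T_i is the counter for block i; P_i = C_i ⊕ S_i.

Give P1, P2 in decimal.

P1: T = 142, S = E(K, T) = 103; 244 ⊕ 103 = 147.
P2: T = 143, S = E(K, T) = 101; 25 ⊕ 101 = 124.

P1 = 147, P2 = 124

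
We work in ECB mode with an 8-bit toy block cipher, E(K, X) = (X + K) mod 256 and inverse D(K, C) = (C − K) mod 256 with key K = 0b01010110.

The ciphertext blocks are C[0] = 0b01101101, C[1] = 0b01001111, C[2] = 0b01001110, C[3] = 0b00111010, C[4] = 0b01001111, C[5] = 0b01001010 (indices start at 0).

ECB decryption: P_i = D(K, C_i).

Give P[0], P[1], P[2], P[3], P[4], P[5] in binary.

P[0] = 0b00010111, P[1] = 0b11111001, P[2] = 0b11111000, P[3] = 0b11100100, P[4] = 0b11111001, P[5] = 0b11110100

P[0]: D(K, 0b01101101) = 0b00010111.
P[1]: D(K, 0b01001111) = 0b11111001.
P[2]: D(K, 0b01001110) = 0b11111000.
P[3]: D(K, 0b00111010) = 0b11100100.
P[4]: D(K, 0b01001111) = 0b11111001.
P[5]: D(K, 0b01001010) = 0b11110100.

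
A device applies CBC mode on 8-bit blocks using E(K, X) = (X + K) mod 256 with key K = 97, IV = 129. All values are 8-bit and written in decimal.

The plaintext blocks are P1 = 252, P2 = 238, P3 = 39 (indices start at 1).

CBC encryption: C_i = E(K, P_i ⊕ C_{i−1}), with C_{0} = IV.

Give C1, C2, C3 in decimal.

C1: P1 ⊕ 129 = 125; E(K, 125) = 222.
C2: P2 ⊕ 222 = 48; E(K, 48) = 145.
C3: P3 ⊕ 145 = 182; E(K, 182) = 23.

C1 = 222, C2 = 145, C3 = 23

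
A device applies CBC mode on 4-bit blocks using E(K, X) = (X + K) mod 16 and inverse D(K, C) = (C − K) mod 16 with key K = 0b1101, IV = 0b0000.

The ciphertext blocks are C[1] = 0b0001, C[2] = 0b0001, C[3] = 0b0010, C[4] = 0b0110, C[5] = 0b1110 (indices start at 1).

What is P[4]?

CBC decryption: P_i = D(K, C_i) ⊕ C_{i−1}, with C_{0} = IV.
P[4]: D(K, 0b0110) = 0b1001; 0b1001 ⊕ 0b0010 = 0b1011.

P[4] = 0b1011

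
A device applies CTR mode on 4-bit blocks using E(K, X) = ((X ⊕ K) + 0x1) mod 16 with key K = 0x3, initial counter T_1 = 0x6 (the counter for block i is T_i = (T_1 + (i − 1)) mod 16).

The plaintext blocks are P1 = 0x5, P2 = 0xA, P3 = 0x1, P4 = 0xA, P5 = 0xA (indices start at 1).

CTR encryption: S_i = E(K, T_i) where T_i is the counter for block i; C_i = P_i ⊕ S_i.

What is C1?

C1 = 0x3

C1: T = 0x6, S = E(K, T) = 0x6; 0x5 ⊕ 0x6 = 0x3.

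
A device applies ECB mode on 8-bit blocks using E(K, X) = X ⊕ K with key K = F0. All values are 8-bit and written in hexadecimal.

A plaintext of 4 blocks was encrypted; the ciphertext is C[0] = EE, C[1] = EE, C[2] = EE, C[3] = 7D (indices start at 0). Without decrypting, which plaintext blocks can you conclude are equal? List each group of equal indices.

ECB encrypts each block independently with the same key, so equal ciphertext blocks imply equal plaintext blocks.
C[0] = C[1] = C[2] = EE, so P[0] = P[1] = P[2].

P[0] = P[1] = P[2]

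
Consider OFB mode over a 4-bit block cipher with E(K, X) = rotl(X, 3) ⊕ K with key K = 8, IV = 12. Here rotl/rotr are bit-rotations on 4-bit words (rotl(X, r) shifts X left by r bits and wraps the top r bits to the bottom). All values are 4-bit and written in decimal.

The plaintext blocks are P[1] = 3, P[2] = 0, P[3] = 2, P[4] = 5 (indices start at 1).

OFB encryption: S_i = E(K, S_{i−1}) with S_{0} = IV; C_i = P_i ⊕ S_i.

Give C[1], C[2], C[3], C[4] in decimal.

C[1] = 13, C[2] = 15, C[3] = 5, C[4] = 6

C[1]: S = E(K, 12) = 14; 3 ⊕ 14 = 13.
C[2]: S = E(K, 14) = 15; 0 ⊕ 15 = 15.
C[3]: S = E(K, 15) = 7; 2 ⊕ 7 = 5.
C[4]: S = E(K, 7) = 3; 5 ⊕ 3 = 6.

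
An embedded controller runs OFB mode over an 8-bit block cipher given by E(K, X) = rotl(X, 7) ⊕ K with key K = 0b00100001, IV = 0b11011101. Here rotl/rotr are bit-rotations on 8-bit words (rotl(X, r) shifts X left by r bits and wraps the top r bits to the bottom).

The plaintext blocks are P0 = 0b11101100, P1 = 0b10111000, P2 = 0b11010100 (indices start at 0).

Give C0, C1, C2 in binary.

C0 = 0b00100011, C1 = 0b01111110, C2 = 0b10010110

OFB encryption: S_i = E(K, S_{i−1}) with S_{−1} = IV; C_i = P_i ⊕ S_i.
C0: S = E(K, 0b11011101) = 0b11001111; 0b11101100 ⊕ 0b11001111 = 0b00100011.
C1: S = E(K, 0b11001111) = 0b11000110; 0b10111000 ⊕ 0b11000110 = 0b01111110.
C2: S = E(K, 0b11000110) = 0b01000010; 0b11010100 ⊕ 0b01000010 = 0b10010110.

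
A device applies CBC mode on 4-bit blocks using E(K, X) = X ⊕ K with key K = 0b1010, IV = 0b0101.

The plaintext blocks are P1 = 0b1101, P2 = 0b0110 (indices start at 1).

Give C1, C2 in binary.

C1 = 0b0010, C2 = 0b1110

CBC encryption: C_i = E(K, P_i ⊕ C_{i−1}), with C_{0} = IV.
C1: P1 ⊕ 0b0101 = 0b1000; E(K, 0b1000) = 0b0010.
C2: P2 ⊕ 0b0010 = 0b0100; E(K, 0b0100) = 0b1110.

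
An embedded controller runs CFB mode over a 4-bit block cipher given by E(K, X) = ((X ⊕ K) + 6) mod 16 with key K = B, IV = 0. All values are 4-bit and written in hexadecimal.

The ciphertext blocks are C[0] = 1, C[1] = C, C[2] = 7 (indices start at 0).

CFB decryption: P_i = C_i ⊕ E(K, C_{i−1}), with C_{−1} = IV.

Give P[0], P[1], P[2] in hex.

P[0] = 0, P[1] = C, P[2] = A

P[0]: E(K, 0) = 1; 1 ⊕ 1 = 0.
P[1]: E(K, 1) = 0; C ⊕ 0 = C.
P[2]: E(K, C) = D; 7 ⊕ D = A.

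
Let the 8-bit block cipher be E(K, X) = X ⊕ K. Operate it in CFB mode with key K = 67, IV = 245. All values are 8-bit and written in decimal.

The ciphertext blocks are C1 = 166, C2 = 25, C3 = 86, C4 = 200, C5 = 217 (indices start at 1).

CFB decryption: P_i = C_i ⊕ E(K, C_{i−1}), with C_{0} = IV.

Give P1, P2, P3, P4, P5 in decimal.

P1 = 16, P2 = 252, P3 = 12, P4 = 221, P5 = 82

P1: E(K, 245) = 182; 166 ⊕ 182 = 16.
P2: E(K, 166) = 229; 25 ⊕ 229 = 252.
P3: E(K, 25) = 90; 86 ⊕ 90 = 12.
P4: E(K, 86) = 21; 200 ⊕ 21 = 221.
P5: E(K, 200) = 139; 217 ⊕ 139 = 82.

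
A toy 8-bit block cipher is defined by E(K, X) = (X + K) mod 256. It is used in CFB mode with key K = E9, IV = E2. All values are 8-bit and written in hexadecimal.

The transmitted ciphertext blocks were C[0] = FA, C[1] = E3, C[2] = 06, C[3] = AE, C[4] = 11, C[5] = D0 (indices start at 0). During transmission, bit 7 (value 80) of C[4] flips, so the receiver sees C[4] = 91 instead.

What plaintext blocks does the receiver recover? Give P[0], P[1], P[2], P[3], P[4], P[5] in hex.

P[0] = 31, P[1] = 00, P[2] = CA, P[3] = 41, P[4] = 06, P[5] = AA

CFB decryption: P_i = C_i ⊕ E(K, C_{i−1}), with C_{−1} = IV.
Only C[4] changed, to 91. In CFB, a change in C_i flips the same bit in P_i and garbles P_{i+1}. Decrypting the received ciphertext:
P[0]: E(K, E2) = CB; FA ⊕ CB = 31.
P[1]: E(K, FA) = E3; E3 ⊕ E3 = 00.
P[2]: E(K, E3) = CC; 06 ⊕ CC = CA.
P[3]: E(K, 06) = EF; AE ⊕ EF = 41.
P[4]: E(K, AE) = 97; 91 ⊕ 97 = 06.
P[5]: E(K, 91) = 7A; D0 ⊕ 7A = AA.
Blocks that differ from the original plaintext: P[4], P[5].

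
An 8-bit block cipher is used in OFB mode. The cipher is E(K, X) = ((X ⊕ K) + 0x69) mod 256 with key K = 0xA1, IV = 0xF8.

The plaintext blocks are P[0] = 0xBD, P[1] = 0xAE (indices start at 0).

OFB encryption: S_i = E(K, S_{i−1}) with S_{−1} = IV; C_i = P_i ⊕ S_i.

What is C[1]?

C[0]: S = E(K, 0xF8) = 0xC2; 0xBD ⊕ 0xC2 = 0x7F.
C[1]: S = E(K, 0xC2) = 0xCC; 0xAE ⊕ 0xCC = 0x62.

C[1] = 0x62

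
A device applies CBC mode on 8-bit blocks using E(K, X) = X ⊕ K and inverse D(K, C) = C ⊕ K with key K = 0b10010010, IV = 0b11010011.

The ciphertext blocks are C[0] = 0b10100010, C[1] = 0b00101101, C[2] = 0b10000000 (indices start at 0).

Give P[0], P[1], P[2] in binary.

P[0] = 0b11100011, P[1] = 0b00011101, P[2] = 0b00111111

CBC decryption: P_i = D(K, C_i) ⊕ C_{i−1}, with C_{−1} = IV.
P[0]: D(K, 0b10100010) = 0b00110000; 0b00110000 ⊕ 0b11010011 = 0b11100011.
P[1]: D(K, 0b00101101) = 0b10111111; 0b10111111 ⊕ 0b10100010 = 0b00011101.
P[2]: D(K, 0b10000000) = 0b00010010; 0b00010010 ⊕ 0b00101101 = 0b00111111.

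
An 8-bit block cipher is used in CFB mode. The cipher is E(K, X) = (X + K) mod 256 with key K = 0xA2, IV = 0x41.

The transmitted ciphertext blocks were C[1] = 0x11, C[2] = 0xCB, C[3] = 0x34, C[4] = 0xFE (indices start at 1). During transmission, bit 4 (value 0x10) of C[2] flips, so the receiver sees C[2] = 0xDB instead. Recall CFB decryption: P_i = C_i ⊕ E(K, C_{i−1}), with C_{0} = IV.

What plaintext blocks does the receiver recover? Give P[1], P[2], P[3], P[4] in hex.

P[1] = 0xF2, P[2] = 0x68, P[3] = 0x49, P[4] = 0x28

Only C[2] changed, to 0xDB. In CFB, a change in C_i flips the same bit in P_i and garbles P_{i+1}. Decrypting the received ciphertext:
P[1]: E(K, 0x41) = 0xE3; 0x11 ⊕ 0xE3 = 0xF2.
P[2]: E(K, 0x11) = 0xB3; 0xDB ⊕ 0xB3 = 0x68.
P[3]: E(K, 0xDB) = 0x7D; 0x34 ⊕ 0x7D = 0x49.
P[4]: E(K, 0x34) = 0xD6; 0xFE ⊕ 0xD6 = 0x28.
Blocks that differ from the original plaintext: P[2], P[3].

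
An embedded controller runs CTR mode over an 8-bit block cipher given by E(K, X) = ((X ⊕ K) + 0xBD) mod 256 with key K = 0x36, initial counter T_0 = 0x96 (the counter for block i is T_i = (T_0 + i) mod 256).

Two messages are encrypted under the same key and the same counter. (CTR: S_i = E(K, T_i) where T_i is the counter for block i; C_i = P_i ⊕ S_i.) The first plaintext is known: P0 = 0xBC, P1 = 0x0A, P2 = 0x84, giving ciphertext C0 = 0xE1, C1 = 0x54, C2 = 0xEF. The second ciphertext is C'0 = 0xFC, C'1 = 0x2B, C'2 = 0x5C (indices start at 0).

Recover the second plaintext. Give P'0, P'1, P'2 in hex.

In CTR with a reused counter, both messages share the same keystream S_i, so C_i ⊕ C'_i = P_i ⊕ P'_i and thus P'_i = P_i ⊕ C_i ⊕ C'_i.
P'0: 0xBC ⊕ 0xE1 ⊕ 0xFC = 0xA1.
P'1: 0x0A ⊕ 0x54 ⊕ 0x2B = 0x75.
P'2: 0x84 ⊕ 0xEF ⊕ 0x5C = 0x37.

P'0 = 0xA1, P'1 = 0x75, P'2 = 0x37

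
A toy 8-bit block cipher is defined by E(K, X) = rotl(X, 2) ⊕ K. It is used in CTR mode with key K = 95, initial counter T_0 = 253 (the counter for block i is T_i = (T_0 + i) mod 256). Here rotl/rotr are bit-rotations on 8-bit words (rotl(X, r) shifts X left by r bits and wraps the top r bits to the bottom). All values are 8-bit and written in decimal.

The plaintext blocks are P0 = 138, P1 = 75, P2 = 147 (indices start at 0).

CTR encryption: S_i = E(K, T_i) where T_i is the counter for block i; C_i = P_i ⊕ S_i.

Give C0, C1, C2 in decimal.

C0: T = 253, S = E(K, T) = 168; 138 ⊕ 168 = 34.
C1: T = 254, S = E(K, T) = 164; 75 ⊕ 164 = 239.
C2: T = 255, S = E(K, T) = 160; 147 ⊕ 160 = 51.

C0 = 34, C1 = 239, C2 = 51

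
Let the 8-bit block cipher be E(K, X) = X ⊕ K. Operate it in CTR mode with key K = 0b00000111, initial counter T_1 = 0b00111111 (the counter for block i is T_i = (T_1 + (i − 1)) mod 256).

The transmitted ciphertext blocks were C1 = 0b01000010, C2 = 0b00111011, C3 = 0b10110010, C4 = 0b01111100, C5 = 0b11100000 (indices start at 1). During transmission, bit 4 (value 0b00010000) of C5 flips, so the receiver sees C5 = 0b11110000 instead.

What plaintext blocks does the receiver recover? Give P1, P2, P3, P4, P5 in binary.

CTR decryption: S_i = E(K, T_i) where T_i is the counter for block i; P_i = C_i ⊕ S_i.
Only C5 changed, to 0b11110000. In CTR, a change in C_i flips the same bit in P_i only; the keystream is unaffected. Decrypting the received ciphertext:
P1: T = 0b00111111, S = E(K, T) = 0b00111000; 0b01000010 ⊕ 0b00111000 = 0b01111010.
P2: T = 0b01000000, S = E(K, T) = 0b01000111; 0b00111011 ⊕ 0b01000111 = 0b01111100.
P3: T = 0b01000001, S = E(K, T) = 0b01000110; 0b10110010 ⊕ 0b01000110 = 0b11110100.
P4: T = 0b01000010, S = E(K, T) = 0b01000101; 0b01111100 ⊕ 0b01000101 = 0b00111001.
P5: T = 0b01000011, S = E(K, T) = 0b01000100; 0b11110000 ⊕ 0b01000100 = 0b10110100.
Blocks that differ from the original plaintext: P5.

P1 = 0b01111010, P2 = 0b01111100, P3 = 0b11110100, P4 = 0b00111001, P5 = 0b10110100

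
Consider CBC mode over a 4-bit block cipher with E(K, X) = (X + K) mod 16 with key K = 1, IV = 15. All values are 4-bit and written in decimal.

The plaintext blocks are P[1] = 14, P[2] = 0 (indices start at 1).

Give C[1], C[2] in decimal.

C[1] = 2, C[2] = 3

CBC encryption: C_i = E(K, P_i ⊕ C_{i−1}), with C_{0} = IV.
C[1]: P[1] ⊕ 15 = 1; E(K, 1) = 2.
C[2]: P[2] ⊕ 2 = 2; E(K, 2) = 3.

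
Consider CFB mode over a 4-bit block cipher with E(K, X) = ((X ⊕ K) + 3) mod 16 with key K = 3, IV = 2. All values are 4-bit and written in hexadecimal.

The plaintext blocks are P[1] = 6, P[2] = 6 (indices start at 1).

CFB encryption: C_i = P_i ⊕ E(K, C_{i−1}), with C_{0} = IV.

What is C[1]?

C[1] = 2

C[1]: E(K, 2) = 4; 6 ⊕ 4 = 2.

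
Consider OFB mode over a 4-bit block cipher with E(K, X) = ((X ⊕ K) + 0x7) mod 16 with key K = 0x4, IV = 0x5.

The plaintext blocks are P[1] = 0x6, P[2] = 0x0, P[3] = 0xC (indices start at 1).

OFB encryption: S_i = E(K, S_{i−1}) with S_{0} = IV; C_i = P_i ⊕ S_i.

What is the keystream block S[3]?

C[1]: S = E(K, 0x5) = 0x8; 0x6 ⊕ 0x8 = 0xE.
C[2]: S = E(K, 0x8) = 0x3; 0x0 ⊕ 0x3 = 0x3.
C[3]: S = E(K, 0x3) = 0xE; 0xC ⊕ 0xE = 0x2.
So S[3] = 0xE.

0xE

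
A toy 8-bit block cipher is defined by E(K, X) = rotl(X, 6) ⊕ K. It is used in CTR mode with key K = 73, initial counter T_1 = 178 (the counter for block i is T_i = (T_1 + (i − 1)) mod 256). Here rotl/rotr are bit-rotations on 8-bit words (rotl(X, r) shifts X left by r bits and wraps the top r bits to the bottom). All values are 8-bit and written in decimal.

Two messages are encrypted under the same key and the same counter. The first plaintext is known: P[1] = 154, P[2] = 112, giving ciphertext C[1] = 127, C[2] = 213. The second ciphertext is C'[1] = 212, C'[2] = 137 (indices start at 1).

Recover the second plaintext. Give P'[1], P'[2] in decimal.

In CTR with a reused counter, both messages share the same keystream S_i, so C_i ⊕ C'_i = P_i ⊕ P'_i and thus P'_i = P_i ⊕ C_i ⊕ C'_i.
P'[1]: 154 ⊕ 127 ⊕ 212 = 49.
P'[2]: 112 ⊕ 213 ⊕ 137 = 44.

P'[1] = 49, P'[2] = 44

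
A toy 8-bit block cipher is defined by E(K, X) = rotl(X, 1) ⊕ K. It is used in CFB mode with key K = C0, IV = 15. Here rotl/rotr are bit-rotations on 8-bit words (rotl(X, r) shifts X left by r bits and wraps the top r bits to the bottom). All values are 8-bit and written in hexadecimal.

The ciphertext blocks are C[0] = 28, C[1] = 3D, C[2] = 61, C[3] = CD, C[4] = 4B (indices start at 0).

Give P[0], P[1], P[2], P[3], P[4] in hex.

CFB decryption: P_i = C_i ⊕ E(K, C_{i−1}), with C_{−1} = IV.
P[0]: E(K, 15) = EA; 28 ⊕ EA = C2.
P[1]: E(K, 28) = 90; 3D ⊕ 90 = AD.
P[2]: E(K, 3D) = BA; 61 ⊕ BA = DB.
P[3]: E(K, 61) = 02; CD ⊕ 02 = CF.
P[4]: E(K, CD) = 5B; 4B ⊕ 5B = 10.

P[0] = C2, P[1] = AD, P[2] = DB, P[3] = CF, P[4] = 10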